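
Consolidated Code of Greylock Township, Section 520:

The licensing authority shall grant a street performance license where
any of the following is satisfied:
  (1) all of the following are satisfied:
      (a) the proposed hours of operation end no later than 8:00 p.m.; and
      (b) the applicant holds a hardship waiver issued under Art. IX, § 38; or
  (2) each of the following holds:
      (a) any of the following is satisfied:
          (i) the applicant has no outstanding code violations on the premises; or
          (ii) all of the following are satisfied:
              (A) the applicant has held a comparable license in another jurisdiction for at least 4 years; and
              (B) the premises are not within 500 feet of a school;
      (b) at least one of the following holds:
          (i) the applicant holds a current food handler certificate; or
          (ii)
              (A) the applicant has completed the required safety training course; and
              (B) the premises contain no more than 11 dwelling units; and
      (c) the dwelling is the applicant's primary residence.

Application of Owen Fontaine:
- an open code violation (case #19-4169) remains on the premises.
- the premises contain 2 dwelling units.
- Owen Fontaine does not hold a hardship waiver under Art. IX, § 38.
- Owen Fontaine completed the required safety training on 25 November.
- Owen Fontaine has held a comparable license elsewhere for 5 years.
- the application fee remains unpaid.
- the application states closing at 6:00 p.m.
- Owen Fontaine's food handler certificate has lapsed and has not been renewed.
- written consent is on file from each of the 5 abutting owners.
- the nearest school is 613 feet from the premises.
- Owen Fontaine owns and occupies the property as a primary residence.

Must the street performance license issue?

Yes — granted.

(a) closes by 8 p.m. — met.
(b) hardship waiver — not satisfied.
(1) = T AND F = false.
(i) no code violations — not satisfied.
(A) prior license ≥ 4 yr — met.
(B) ≥500 ft from school — holds.
(ii) = T AND T = true.
(a) = F OR T = true.
(i) food handler cert. — fails.
(A) safety training — satisfied.
(B) ≤ 11 units — satisfied.
(ii): T AND T → true.
(b): F OR T → true.
(c) primary residence — holds.
So (2) is satisfied (T AND T AND T).
So Overall is satisfied (F OR T).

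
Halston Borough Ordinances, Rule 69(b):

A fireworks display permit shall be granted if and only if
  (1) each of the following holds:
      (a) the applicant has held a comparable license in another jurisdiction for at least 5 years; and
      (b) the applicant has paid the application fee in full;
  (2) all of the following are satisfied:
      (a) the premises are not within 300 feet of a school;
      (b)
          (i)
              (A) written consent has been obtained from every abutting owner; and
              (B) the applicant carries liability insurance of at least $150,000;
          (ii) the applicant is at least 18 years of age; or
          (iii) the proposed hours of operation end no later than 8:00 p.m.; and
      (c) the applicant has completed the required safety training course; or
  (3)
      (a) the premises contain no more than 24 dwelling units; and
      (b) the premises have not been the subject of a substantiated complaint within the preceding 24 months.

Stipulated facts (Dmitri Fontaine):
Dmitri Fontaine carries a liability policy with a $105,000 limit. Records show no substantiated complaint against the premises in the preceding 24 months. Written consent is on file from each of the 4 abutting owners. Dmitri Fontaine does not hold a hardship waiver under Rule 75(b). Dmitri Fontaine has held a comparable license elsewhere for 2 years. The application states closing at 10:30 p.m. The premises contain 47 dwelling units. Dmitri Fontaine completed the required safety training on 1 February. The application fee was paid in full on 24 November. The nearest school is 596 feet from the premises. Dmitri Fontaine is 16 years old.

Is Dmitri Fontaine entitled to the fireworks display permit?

(a) prior license ≥ 5 yr — fails.
(b) fee paid — holds.
(1) = F AND T = false.
(a) ≥300 ft from school — satisfied.
(A) all abutters consent — met.
(B) insurance ≥ $150,000 — not met.
So (i) is not satisfied (T AND F).
(ii) age ≥ 18 — not satisfied.
(iii) closes by 8 p.m. — not met.
(b) = F OR F OR F = false.
(c) safety training — satisfied.
(2): T AND F AND T → false.
(a) ≤ 24 units — fails.
(b) no complaint in 24 mo. — met.
(3) = F AND T = false.
So Overall is not satisfied (F OR F OR F).

No — denied.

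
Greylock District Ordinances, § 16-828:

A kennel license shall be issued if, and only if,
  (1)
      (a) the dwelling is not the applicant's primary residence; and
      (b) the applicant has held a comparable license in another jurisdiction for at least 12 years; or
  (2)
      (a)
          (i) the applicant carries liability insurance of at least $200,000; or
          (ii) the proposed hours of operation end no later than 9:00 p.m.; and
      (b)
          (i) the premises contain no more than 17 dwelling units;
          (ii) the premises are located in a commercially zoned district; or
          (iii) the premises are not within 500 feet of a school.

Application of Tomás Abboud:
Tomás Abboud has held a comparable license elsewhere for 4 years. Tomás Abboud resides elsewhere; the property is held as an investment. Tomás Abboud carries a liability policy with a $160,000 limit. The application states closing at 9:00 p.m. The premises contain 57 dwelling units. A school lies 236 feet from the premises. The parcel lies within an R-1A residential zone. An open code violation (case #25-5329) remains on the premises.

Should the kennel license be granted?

(a) not (primary residence) — satisfied.
(b) prior license ≥ 12 yr — not satisfied.
(1): T AND F → false.
(i) insurance ≥ $200,000 — fails.
(ii) closes by 9 p.m. — satisfied.
(a): F OR T → true.
(i) ≤ 17 units — fails.
(ii) commercially zoned — not satisfied.
(iii) ≥500 ft from school — not met.
So (b) is not satisfied (F OR F OR F).
(2): T AND F → false.
Overall: F OR F → false.

No — denied.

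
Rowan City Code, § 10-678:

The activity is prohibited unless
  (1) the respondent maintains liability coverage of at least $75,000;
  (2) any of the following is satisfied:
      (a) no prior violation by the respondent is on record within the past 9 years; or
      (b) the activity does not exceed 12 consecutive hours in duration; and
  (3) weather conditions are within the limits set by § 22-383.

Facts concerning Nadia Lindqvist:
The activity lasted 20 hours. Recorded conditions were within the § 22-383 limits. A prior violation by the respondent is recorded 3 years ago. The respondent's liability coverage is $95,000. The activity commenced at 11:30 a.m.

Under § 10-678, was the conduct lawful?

No — unlawful.

(1) coverage ≥ $75,000 — satisfied.
(a) no prior violation — not satisfied.
(b) ≤ 12 hrs duration — not satisfied.
(2): F OR F → false.
(3) weather ok — holds.
Overall: T AND F AND T → false.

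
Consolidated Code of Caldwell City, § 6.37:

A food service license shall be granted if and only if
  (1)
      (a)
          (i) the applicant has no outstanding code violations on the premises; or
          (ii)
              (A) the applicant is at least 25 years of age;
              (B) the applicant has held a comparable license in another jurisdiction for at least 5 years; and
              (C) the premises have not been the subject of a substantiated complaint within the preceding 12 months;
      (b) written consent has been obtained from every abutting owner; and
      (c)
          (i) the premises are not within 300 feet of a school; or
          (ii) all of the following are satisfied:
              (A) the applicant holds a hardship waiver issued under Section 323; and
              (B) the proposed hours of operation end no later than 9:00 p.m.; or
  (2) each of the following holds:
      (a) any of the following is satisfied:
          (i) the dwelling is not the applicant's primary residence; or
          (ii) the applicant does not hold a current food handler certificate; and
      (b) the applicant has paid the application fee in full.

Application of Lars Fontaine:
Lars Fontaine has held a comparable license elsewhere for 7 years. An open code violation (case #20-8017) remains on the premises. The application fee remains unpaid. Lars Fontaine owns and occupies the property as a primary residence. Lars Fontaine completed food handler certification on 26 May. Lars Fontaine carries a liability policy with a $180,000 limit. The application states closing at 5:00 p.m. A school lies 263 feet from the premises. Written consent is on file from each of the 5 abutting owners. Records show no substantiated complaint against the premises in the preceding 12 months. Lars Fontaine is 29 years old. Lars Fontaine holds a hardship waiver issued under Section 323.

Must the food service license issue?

Yes — granted.

(i) no code violations — fails.
(A) age ≥ 25 — holds.
(B) prior license ≥ 5 yr — holds.
(C) no complaint in 12 mo. — met.
So (ii) is satisfied (T AND T AND T).
So (a) is satisfied (F OR T).
(b) all abutters consent — met.
(i) ≥300 ft from school — fails.
(A) hardship waiver — satisfied.
(B) closes by 9 p.m. — holds.
(ii): T AND T → true.
So (c) is satisfied (F OR T).
(1): T AND T AND T → true.
(i) not (primary residence) — fails.
(ii) not (food handler cert.) — fails.
(a): F OR F → false.
(b) fee paid — not satisfied.
(2) = F AND F = false.
Overall = T OR F = true.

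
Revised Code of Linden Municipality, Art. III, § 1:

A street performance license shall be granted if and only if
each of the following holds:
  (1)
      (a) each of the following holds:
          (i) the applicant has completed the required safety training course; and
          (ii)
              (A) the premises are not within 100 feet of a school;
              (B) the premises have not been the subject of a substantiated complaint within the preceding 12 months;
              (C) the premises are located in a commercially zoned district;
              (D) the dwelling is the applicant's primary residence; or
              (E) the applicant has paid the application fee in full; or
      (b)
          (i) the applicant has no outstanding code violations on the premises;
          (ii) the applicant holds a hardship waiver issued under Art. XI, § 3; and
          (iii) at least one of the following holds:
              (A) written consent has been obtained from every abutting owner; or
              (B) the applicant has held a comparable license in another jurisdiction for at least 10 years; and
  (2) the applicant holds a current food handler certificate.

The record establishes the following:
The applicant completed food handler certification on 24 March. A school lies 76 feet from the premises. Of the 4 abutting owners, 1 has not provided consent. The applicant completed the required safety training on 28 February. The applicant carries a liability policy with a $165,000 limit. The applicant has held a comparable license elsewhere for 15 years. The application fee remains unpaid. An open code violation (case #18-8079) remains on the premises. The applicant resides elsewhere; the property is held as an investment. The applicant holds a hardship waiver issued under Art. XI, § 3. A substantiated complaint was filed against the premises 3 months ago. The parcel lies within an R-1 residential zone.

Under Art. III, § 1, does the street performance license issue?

(i) safety training — satisfied.
(A) ≥100 ft from school — fails.
(B) no complaint in 12 mo. — not met.
(C) commercially zoned — not met.
(D) primary residence — not satisfied.
(E) fee paid — not satisfied.
So (ii) is not satisfied (F OR F OR F OR F OR F).
(a): T AND F → false.
(i) no code violations — not met.
(ii) hardship waiver — holds.
(A) all abutters consent — not satisfied.
(B) prior license ≥ 10 yr — holds.
(iii) = F OR T = true.
(b) = F AND T AND T = false.
So (1) is not satisfied (F OR F).
(2) food handler cert. — holds.
Overall = F AND T = false.

No — denied.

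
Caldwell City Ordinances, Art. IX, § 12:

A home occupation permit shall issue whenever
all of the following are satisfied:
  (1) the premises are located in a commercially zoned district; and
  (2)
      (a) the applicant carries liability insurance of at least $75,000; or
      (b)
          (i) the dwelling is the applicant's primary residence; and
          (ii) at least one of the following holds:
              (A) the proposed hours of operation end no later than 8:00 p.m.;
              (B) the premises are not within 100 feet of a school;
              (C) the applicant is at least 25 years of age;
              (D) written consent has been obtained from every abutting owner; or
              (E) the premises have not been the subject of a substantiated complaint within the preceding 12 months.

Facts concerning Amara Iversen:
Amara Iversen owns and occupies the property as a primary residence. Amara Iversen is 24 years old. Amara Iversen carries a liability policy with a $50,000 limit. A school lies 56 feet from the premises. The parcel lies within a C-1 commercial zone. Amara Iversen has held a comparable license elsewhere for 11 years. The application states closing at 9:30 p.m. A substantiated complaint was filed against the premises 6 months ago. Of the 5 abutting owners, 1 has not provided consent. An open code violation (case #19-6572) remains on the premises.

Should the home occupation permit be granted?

No — denied.

(1) commercially zoned — met.
(a) insurance ≥ $75,000 — fails.
(i) primary residence — holds.
(A) closes by 8 p.m. — not met.
(B) ≥100 ft from school — not met.
(C) age ≥ 25 — not met.
(D) all abutters consent — not met.
(E) no complaint in 12 mo. — not met.
(ii): F OR F OR F OR F OR F → false.
So (b) is not satisfied (T AND F).
(2): F OR F → false.
Overall: T AND F → false.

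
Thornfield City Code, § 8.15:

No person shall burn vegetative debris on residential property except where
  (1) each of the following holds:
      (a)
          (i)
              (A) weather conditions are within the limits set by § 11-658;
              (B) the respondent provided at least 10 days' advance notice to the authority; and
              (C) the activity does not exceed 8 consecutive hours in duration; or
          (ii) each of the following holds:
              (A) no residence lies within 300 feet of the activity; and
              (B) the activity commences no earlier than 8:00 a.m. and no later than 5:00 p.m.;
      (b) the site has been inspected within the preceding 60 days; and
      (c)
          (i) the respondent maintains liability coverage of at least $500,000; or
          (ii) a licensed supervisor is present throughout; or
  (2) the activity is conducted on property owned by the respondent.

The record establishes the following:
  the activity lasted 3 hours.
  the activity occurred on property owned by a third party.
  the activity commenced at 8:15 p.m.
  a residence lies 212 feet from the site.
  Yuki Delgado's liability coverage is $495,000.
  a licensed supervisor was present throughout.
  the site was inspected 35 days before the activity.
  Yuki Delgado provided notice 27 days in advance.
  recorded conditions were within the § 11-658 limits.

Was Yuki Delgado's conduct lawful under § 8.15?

Yes — lawful.

(A) weather ok — holds.
(B) ≥10 days' notice — satisfied.
(C) ≤ 8 hrs duration — met.
(i): T AND T AND T → true.
(A) no residence in 300 ft — fails.
(B) start within hours — fails.
(ii): F AND F → false.
(a): T OR F → true.
(b) site inspected — satisfied.
(i) coverage ≥ $500,000 — fails.
(ii) supervisor present — satisfied.
(c) = F OR T = true.
(1): T AND T AND T → true.
(2) own property — not satisfied.
So Overall is satisfied (T OR F).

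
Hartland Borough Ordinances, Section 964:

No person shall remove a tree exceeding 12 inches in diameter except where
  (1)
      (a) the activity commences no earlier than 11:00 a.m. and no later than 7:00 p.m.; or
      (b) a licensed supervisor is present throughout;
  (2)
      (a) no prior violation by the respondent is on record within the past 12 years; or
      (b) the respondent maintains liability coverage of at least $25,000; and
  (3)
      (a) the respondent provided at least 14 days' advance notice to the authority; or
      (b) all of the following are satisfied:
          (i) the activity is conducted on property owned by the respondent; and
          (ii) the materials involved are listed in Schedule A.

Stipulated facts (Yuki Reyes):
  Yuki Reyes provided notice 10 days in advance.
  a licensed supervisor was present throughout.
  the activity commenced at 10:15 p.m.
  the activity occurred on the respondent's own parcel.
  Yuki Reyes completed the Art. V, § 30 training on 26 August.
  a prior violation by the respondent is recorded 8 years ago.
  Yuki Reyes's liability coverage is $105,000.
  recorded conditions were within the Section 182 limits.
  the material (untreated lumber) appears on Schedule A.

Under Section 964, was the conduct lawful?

Yes — lawful.

(a) start within hours — not met.
(b) supervisor present — satisfied.
(1) = F OR T = true.
(a) no prior violation — fails.
(b) coverage ≥ $25,000 — met.
(2): F OR T → true.
(a) ≥14 days' notice — fails.
(i) own property — holds.
(ii) Schedule A material — holds.
So (b) is satisfied (T AND T).
So (3) is satisfied (F OR T).
So Overall is satisfied (T AND T AND T).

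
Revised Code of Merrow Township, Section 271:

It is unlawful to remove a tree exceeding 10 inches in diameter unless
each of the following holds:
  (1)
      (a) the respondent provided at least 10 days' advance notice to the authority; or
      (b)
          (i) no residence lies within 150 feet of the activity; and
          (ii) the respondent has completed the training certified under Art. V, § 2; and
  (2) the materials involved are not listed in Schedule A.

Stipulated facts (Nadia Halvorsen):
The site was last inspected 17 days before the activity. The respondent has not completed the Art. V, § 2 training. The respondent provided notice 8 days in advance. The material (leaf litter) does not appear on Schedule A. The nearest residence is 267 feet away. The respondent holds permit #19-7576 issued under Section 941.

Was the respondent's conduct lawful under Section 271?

(a) ≥10 days' notice — not satisfied.
(i) no residence in 150 ft — satisfied.
(ii) training certified — not satisfied.
(b) = T AND F = false.
So (1) is not satisfied (F OR F).
(2) not (Schedule A material) — holds.
So Overall is not satisfied (F AND T).

No — unlawful.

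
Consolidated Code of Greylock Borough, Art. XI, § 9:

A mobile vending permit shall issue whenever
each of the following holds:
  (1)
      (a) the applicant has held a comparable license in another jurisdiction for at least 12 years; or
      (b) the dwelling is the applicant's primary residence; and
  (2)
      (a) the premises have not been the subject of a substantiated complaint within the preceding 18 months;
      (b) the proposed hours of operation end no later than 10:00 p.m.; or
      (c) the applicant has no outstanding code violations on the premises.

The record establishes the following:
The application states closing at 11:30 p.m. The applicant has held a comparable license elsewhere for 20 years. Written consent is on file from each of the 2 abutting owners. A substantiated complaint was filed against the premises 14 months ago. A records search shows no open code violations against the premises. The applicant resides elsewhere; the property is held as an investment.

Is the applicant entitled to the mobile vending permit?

Yes — granted.

(a) prior license ≥ 12 yr — satisfied.
(b) primary residence — not met.
(1) = T OR F = true.
(a) no complaint in 18 mo. — fails.
(b) closes by 10 p.m. — not met.
(c) no code violations — met.
So (2) is satisfied (F OR F OR T).
Overall: T AND T → true.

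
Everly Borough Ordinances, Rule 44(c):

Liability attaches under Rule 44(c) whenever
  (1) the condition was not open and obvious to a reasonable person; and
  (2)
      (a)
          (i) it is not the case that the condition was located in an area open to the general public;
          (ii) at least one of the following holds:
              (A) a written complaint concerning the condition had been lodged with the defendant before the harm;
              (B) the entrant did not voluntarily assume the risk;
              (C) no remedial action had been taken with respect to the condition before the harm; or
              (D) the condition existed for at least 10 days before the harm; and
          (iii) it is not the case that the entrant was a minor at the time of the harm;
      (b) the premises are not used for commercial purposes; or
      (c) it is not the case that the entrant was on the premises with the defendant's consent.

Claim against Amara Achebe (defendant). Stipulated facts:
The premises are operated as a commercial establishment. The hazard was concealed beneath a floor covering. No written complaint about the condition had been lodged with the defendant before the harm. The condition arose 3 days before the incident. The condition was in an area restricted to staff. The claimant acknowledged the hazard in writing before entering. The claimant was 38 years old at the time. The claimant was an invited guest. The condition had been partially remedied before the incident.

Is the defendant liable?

No — not liable.

(1) not open/obvious — holds.
(i) not (public area) — holds.
(A) complaint lodged — fails.
(B) no assumed risk — fails.
(C) no remedial action — fails.
(D) condition ≥10 days old — fails.
So (ii) is not satisfied (F OR F OR F OR F).
(iii) not (entrant a minor) — holds.
So (a) is not satisfied (T AND F AND T).
(b) not (commercial use) — not satisfied.
(c) not (consent to enter) — not met.
So (2) is not satisfied (F OR F OR F).
Overall = T AND F = false.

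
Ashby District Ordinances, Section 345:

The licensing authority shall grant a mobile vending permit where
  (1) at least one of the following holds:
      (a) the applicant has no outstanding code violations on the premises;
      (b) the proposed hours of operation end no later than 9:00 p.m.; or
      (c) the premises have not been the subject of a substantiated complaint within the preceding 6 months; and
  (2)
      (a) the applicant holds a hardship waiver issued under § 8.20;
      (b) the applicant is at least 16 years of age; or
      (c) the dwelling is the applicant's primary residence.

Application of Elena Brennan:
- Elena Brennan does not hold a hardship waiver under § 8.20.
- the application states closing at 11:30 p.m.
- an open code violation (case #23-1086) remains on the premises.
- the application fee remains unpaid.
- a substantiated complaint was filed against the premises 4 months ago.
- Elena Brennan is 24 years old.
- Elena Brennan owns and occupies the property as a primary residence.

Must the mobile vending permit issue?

(a) no code violations — not satisfied.
(b) closes by 9 p.m. — not satisfied.
(c) no complaint in 6 mo. — fails.
So (1) is not satisfied (F OR F OR F).
(a) hardship waiver — not satisfied.
(b) age ≥ 16 — met.
(c) primary residence — holds.
(2): F OR T OR T → true.
Overall = F AND T = false.

No — denied.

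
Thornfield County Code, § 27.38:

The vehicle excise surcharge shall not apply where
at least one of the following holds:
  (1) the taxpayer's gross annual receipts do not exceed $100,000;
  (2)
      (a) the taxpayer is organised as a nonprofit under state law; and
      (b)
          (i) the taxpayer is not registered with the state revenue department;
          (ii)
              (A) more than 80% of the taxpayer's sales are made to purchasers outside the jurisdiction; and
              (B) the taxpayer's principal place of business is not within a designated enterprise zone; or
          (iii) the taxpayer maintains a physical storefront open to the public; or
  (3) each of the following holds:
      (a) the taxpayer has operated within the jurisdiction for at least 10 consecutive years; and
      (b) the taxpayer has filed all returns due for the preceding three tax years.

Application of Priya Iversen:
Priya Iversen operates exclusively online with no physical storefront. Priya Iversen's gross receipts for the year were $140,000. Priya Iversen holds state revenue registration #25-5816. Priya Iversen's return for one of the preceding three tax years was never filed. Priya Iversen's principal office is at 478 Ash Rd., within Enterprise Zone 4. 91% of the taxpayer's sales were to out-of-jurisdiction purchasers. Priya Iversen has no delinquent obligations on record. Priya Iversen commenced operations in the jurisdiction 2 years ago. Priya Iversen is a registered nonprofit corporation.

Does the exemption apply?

(1) receipts ≤ $100,000 — not met.
(a) nonprofit — satisfied.
(i) not (state-registered) — not satisfied.
(A) >80% out-of-jur. sales — satisfied.
(B) not (in enterprise zone) — fails.
(ii) = T AND F = false.
(iii) has storefront — not satisfied.
(b): F OR F OR F → false.
(2) = T AND F = false.
(a) ≥ 10 yrs in jurisdiction — fails.
(b) returns current — not satisfied.
So (3) is not satisfied (F AND F).
Overall = F OR F OR F = false.

No — not exempt.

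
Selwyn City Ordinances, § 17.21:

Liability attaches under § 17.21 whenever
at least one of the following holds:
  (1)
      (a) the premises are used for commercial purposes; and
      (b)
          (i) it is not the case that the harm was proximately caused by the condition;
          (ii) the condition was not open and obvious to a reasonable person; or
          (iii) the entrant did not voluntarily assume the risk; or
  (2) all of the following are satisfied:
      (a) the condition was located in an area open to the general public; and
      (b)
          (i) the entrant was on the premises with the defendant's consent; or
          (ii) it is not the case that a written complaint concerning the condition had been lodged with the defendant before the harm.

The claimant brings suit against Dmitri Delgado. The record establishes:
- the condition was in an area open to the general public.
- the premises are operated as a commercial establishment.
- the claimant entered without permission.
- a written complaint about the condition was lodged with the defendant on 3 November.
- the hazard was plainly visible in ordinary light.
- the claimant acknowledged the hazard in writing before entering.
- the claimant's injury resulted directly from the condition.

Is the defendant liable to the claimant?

(a) commercial use — met.
(i) not (proximate cause) — fails.
(ii) not open/obvious — fails.
(iii) no assumed risk — not met.
(b) = F OR F OR F = false.
So (1) is not satisfied (T AND F).
(a) public area — met.
(i) consent to enter — fails.
(ii) not (complaint lodged) — not met.
(b) = F OR F = false.
(2) = T AND F = false.
Overall = F OR F = false.

No — not liable.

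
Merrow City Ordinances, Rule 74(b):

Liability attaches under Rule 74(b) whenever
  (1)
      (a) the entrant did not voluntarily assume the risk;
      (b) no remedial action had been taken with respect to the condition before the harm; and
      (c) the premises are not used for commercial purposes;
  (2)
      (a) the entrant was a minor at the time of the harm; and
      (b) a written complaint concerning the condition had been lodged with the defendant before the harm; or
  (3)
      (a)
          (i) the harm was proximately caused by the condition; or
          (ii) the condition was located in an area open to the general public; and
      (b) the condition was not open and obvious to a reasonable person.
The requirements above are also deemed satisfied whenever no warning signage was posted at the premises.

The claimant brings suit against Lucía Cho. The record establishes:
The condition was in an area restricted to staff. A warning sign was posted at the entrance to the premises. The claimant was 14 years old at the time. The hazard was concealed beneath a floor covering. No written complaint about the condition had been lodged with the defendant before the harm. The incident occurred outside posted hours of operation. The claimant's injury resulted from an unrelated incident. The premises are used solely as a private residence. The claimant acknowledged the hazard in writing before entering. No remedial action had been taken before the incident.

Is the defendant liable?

No — not liable.

(a) no assumed risk — fails.
(b) no remedial action — satisfied.
(c) not (commercial use) — satisfied.
(1): F AND T AND T → false.
(a) entrant a minor — met.
(b) complaint lodged — not satisfied.
(2) = T AND F = false.
(i) proximate cause — not met.
(ii) public area — not satisfied.
(a): F OR F → false.
(b) not open/obvious — holds.
(3): F AND T → false.
So Overall is not satisfied (F OR F OR F).
Exception (no signage posted) — not satisfied.
Result: main false OR exception false → false.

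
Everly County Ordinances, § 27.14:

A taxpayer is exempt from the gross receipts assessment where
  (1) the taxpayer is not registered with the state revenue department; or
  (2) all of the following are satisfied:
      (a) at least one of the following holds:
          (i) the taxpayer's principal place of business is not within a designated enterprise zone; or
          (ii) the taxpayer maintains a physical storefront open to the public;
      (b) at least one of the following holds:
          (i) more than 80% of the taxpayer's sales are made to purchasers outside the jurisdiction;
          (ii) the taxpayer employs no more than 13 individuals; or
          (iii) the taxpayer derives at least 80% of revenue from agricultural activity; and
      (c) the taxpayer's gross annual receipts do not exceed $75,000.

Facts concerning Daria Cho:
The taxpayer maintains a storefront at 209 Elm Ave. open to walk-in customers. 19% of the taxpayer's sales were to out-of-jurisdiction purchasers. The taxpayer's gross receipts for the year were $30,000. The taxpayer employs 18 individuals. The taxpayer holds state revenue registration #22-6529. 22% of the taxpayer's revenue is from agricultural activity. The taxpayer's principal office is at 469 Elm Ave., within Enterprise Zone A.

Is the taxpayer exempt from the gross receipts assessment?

No — not exempt.

(1) not (state-registered) — fails.
(i) not (in enterprise zone) — fails.
(ii) has storefront — holds.
(a): F OR T → true.
(i) >80% out-of-jur. sales — not satisfied.
(ii) ≤ 13 employees — fails.
(iii) ≥80% agricultural — not satisfied.
(b): F OR F OR F → false.
(c) receipts ≤ $75,000 — holds.
So (2) is not satisfied (T AND F AND T).
Overall = F OR F = false.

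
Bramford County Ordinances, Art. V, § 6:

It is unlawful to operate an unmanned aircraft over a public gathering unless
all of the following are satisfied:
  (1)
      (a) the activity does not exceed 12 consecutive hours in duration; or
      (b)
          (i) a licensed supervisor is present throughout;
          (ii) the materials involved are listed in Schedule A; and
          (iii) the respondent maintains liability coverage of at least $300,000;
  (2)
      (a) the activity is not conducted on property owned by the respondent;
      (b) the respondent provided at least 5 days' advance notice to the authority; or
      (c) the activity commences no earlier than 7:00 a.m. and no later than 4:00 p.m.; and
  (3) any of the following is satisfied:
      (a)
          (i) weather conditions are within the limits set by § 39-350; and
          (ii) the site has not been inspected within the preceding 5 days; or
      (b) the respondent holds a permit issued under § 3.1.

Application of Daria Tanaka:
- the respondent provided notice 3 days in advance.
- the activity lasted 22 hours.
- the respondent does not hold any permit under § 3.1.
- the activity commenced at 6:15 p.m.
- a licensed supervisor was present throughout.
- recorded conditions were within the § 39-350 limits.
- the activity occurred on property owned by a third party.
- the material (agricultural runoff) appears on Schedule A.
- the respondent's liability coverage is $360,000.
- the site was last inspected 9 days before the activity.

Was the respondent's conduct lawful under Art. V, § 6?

Yes — lawful.

(a) ≤ 12 hrs duration — not satisfied.
(i) supervisor present — satisfied.
(ii) Schedule A material — met.
(iii) coverage ≥ $300,000 — satisfied.
(b) = T AND T AND T = true.
(1): F OR T → true.
(a) not (own property) — holds.
(b) ≥5 days' notice — not met.
(c) start within hours — fails.
So (2) is satisfied (T OR F OR F).
(i) weather ok — satisfied.
(ii) not (site inspected) — satisfied.
So (a) is satisfied (T AND T).
(b) holds permit — fails.
(3): T OR F → true.
So Overall is satisfied (T AND T AND T).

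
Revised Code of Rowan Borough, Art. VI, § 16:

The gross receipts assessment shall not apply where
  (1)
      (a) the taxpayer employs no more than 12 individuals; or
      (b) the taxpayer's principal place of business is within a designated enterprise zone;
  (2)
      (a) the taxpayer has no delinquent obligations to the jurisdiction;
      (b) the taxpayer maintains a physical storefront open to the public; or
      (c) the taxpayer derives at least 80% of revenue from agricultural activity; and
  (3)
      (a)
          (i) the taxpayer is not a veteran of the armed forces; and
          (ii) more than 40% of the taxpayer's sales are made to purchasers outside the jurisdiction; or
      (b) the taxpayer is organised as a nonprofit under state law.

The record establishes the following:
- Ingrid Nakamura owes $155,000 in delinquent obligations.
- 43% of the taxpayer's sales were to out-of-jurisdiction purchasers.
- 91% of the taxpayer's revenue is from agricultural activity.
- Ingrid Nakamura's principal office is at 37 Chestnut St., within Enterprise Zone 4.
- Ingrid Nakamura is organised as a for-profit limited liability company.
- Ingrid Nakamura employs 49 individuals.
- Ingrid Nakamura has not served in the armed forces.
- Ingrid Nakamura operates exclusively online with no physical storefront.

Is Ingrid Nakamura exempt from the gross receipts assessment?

Yes — exempt.

(a) ≤ 12 employees — fails.
(b) in enterprise zone — satisfied.
(1) = F OR T = true.
(a) no delinquency — not satisfied.
(b) has storefront — not satisfied.
(c) ≥80% agricultural — holds.
So (2) is satisfied (F OR F OR T).
(i) not (veteran) — met.
(ii) >40% out-of-jur. sales — met.
So (a) is satisfied (T AND T).
(b) nonprofit — fails.
(3): T OR F → true.
Overall: T AND T AND T → true.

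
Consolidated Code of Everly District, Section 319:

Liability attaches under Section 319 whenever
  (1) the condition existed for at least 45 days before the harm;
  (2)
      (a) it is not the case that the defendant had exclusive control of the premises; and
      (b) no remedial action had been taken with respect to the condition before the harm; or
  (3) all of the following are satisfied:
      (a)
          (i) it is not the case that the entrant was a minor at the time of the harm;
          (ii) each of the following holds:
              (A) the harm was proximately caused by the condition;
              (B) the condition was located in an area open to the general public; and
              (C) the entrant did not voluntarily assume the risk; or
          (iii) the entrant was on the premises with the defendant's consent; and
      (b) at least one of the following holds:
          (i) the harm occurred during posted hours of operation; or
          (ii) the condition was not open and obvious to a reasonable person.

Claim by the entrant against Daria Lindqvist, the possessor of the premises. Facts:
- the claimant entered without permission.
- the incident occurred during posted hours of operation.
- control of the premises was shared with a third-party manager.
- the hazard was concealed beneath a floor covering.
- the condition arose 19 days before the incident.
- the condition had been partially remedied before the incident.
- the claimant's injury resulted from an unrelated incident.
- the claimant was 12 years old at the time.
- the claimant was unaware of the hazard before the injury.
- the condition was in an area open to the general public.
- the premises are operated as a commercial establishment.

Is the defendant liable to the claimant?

No — not liable.

(1) condition ≥45 days old — not met.
(a) not (exclusive control) — satisfied.
(b) no remedial action — fails.
So (2) is not satisfied (T AND F).
(i) not (entrant a minor) — not met.
(A) proximate cause — fails.
(B) public area — satisfied.
(C) no assumed risk — holds.
(ii): F AND T AND T → false.
(iii) consent to enter — not satisfied.
(a) = F OR F OR F = false.
(i) during posted hours — holds.
(ii) not open/obvious — met.
(b): T OR T → true.
(3) = F AND T = false.
Overall: F OR F OR F → false.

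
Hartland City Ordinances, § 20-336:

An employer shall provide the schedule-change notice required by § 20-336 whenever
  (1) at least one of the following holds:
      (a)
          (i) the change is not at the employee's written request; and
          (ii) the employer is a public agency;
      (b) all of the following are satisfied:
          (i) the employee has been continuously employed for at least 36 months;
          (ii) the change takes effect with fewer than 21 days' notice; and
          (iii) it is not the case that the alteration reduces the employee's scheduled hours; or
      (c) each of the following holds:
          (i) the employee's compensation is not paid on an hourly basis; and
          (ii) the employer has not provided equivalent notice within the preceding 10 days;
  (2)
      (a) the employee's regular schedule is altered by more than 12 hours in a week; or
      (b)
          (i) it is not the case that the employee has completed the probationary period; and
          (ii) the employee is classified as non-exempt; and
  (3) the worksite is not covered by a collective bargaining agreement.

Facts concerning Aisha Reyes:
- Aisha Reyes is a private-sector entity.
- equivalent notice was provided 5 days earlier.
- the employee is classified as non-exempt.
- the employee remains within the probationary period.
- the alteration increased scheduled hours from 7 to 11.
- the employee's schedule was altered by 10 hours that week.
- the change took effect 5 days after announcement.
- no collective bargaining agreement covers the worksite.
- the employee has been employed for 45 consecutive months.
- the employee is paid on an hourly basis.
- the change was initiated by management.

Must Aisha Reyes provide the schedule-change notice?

Yes — required.

(i) not employee-requested — met.
(ii) public agency — not satisfied.
So (a) is not satisfied (T AND F).
(i) tenure ≥ 36 mo. — satisfied.
(ii) < 21 days' notice — met.
(iii) not (hours reduced) — holds.
(b) = T AND T AND T = true.
(i) not (hourly-paid) — not met.
(ii) no recent notice — not satisfied.
(c): F AND F → false.
So (1) is satisfied (F OR T OR F).
(a) schedule shift > 12h — not met.
(i) not (past probation) — holds.
(ii) non-exempt — met.
(b): T AND T → true.
(2): F OR T → true.
(3) no CBA — met.
Overall: T AND T AND T → true.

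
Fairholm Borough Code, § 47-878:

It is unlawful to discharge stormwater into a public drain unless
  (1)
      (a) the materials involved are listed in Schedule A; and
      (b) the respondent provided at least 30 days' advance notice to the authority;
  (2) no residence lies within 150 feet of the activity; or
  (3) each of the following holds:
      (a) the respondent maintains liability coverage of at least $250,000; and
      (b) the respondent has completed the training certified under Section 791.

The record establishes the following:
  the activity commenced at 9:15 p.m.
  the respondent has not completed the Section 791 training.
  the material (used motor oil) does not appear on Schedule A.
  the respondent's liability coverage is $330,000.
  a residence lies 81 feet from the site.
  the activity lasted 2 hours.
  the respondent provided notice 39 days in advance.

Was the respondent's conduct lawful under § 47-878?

No — unlawful.

(a) Schedule A material — fails.
(b) ≥30 days' notice — satisfied.
(1) = F AND T = false.
(2) no residence in 150 ft — not met.
(a) coverage ≥ $250,000 — satisfied.
(b) training certified — fails.
So (3) is not satisfied (T AND F).
Overall: F OR F OR F → false.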